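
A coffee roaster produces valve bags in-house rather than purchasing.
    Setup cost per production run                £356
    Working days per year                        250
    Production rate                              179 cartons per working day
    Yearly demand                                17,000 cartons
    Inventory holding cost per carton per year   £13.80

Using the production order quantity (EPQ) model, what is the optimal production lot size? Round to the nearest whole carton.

1,189 cartons

d = 17,000/250 = 68.0000 cartons/day;  effective holding cost H(1 − d/p) = 13.8·(1 − 68.0000/179) = 8.55754
Q* = √(2DS / H_eff) = √(2·17,000·356 / 8.55754) ≈ 1,189.30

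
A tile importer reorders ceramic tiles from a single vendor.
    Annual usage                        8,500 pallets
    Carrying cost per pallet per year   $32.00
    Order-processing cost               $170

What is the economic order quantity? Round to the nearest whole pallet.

EOQ = √(2DS/H) = √(2 × 8,500 × 170 / 32)
    = √(90,312.50) ≈ 300.52

301 pallets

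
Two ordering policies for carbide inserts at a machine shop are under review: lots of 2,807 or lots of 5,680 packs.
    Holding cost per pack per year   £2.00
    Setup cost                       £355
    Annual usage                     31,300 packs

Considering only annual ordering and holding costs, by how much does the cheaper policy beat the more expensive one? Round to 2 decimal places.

£870.75

For each Q, cost = (D/Q)·S + (Q/2)·H.
TC(2,807) = (31,300/2,807)×355 + (2,807/2)×2 = £6,765.50
TC(5,680) = (31,300/5,680)×355 + (5,680/2)×2 = £7,636.25
Lots of 2,807 are cheaper by £870.75.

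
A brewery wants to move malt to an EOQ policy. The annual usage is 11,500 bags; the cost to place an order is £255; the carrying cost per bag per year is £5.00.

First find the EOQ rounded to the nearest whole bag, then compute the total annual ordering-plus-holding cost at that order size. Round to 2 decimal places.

£5,415.26

EOQ = √(2DS/H) = √(2 × 11,500 × 255 / 5)
    = √(1,173,000.00) ≈ 1,083.05 → Q = 1,083 bags
Annual ordering cost = (D/Q)·S = (11,500/1,083) × 255 = £2,707.76
Annual holding cost  = (Q/2)·H = (1,083/2) × 5 = £2,707.50
Total = £2,707.76 + £2,707.50 = £5,415.26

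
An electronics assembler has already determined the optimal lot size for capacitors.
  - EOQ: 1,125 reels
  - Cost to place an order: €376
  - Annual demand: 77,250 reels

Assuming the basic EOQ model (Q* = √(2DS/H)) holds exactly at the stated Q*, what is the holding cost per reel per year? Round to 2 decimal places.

€45.90

EOQ relation: Q² = 2DS/H, so rearrange for the unknown.
H = 2DS / Q² = 2 × 77,250 × 376 / 1,125² = 45.8999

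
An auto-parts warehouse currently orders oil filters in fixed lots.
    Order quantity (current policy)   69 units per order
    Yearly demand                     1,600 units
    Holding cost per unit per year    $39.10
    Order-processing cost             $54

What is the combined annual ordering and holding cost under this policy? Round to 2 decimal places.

Orders/yr = 1,600/69 = 23.188; ordering cost = 23.188 × $54 = $1,252.17
Average inventory = 69/2 = 34.5; holding cost = 34.5 × $39.1 = $1,348.95
Total = $1,252.17 + $1,348.95 = $2,601.12

$2,601.12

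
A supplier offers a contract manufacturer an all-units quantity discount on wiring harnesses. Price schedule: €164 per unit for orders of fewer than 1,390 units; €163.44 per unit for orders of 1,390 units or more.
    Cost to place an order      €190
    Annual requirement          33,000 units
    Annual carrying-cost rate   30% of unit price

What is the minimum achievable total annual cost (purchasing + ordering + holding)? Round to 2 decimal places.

€5,432,108.03

H₁ = 30%×€164 = €49.2000;  H₂ = 30%×€163.44 = €49.0320
EOQ₁ = √(2×33,000×190/49.2000) = 504.85  (< 1,390, feasible at tier 1)
EOQ₂ = √(2×33,000×190/49.0320) = 505.72  (< 1,390 → use Q = 1,390 at tier-2 price)
TC(tier 1 (EOQ₁), Q≈504.9) = €5,436,838.84
TC(tier 2, Q≈1,390.0) = €5,432,108.03
Minimum at tier 2: €5,432,108.03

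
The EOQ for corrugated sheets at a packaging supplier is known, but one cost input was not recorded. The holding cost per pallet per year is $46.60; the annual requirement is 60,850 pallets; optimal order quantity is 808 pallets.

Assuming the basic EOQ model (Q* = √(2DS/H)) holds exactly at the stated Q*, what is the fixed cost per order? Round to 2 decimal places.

$249.99

EOQ relation: Q² = 2DS/H, so rearrange for the unknown.
S = Q²H / (2D) = 808² × 46.6 / (2 × 60,850) = 249.9874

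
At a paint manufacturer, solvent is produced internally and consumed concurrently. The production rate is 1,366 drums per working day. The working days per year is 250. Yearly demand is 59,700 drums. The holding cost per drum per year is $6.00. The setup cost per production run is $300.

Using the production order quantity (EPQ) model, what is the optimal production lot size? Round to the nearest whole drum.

d = 59,700/250 = 238.8000 drums/day;  effective holding cost H(1 − d/p) = 6·(1 − 238.8000/1366) = 4.95110
Q* = √(2DS / H_eff) = √(2·59,700·300 / 4.95110) ≈ 2,689.75

2,690 drums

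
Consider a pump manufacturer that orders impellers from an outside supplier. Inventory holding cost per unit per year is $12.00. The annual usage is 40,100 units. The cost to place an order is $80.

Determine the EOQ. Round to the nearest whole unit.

731 units

2DS/H = 2·40,100·80/12 = 534,666.67
EOQ = √534,666.67 ≈ 731.21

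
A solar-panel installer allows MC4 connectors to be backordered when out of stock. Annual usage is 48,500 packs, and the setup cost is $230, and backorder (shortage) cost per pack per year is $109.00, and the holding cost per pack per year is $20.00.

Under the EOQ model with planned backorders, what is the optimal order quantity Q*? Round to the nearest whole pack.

Q* = √(2DS/H) · √((H + b)/b)
   = √(2 × 48,500 × 230 / 20) · √((20 + 109) / 109)
   = 1,056.172 × 1.0879 ≈ 1,148.99

1,149 packs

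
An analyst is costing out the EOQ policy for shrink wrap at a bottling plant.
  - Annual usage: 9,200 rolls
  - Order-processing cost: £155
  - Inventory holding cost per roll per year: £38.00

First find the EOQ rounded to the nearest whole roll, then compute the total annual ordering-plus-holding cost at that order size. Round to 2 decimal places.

£10,410.38

2DS/H = 2·9,200·155/38 = 75,052.63
EOQ = √75,052.63 ≈ 273.96 → Q = 274 rolls
Annual ordering cost = (D/Q)·S = (9,200/274) × 155 = £5,204.38
Annual holding cost  = (Q/2)·H = (274/2) × 38 = £5,206.00
Total = £5,204.38 + £5,206.00 = £10,410.38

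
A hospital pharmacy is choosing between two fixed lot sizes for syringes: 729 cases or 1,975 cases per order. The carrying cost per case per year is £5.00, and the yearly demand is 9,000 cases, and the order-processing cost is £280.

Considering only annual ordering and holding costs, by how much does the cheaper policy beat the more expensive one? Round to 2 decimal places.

TC(Q) = (D/Q)S + (Q/2)H
TC(729) = (9,000/729)×280 + (729/2)×5 = £5,279.29
TC(1,975) = (9,000/1,975)×280 + (1,975/2)×5 = £6,213.45
Lots of 729 are cheaper by £934.16.

£934.16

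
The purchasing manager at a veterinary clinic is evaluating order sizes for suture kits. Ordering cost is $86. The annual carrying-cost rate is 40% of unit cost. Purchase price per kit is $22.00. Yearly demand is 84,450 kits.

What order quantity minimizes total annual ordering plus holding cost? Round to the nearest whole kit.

Holding cost per kit per year: H = 40% × $22 = $8.8000
2DS/H = 2·84,450·86/8.8 = 1,650,613.64
EOQ = √1,650,613.64 ≈ 1,284.76

1,285 kits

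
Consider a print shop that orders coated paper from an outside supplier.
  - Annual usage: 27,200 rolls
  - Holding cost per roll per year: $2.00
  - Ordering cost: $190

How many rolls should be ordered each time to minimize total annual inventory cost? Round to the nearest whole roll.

2,273 rolls

2DS/H = 2·27,200·190/2 = 5,168,000.00
EOQ = √5,168,000.00 ≈ 2,273.32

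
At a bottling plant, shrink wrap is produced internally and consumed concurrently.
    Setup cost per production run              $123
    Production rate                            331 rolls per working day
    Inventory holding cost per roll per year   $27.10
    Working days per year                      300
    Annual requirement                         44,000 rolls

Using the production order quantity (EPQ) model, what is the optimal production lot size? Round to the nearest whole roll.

847 rolls

Daily demand d = 44,000/300 = 146.667; p = 331; 1 − d/p = 0.55690
EPQ = √(2DS / (H(1 − d/p)))
    = √(2 × 44,000 × 123 / (27.1 × 0.55690)) ≈ 846.88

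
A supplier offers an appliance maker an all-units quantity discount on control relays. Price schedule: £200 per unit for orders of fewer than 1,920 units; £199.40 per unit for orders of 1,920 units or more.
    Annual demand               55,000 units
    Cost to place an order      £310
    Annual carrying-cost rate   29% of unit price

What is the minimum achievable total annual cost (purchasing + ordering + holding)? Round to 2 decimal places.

H₁ = 29%×£200 = £58.0000;  H₂ = 29%×£199.40 = £57.8260
EOQ₁ = √(2×55,000×310/58.0000) = 766.77  (< 1,920, feasible at tier 1)
EOQ₂ = √(2×55,000×310/57.8260) = 767.92  (< 1,920 → use Q = 1,920 at tier-2 price)
TC(tier 1 (EOQ₁), Q≈766.8) = £11,044,472.46
TC(tier 2, Q≈1,920.0) = £11,031,393.17
Minimum at tier 2: £11,031,393.17

£11,031,393.17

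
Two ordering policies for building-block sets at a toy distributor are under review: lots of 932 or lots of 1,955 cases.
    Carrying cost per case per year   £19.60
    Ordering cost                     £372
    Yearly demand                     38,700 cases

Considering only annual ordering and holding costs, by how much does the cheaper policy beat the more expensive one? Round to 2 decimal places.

Annual cost at Q: ordering D·S/Q plus holding Q·H/2.
TC(932) = (38,700/932)×372 + (932/2)×19.6 = £24,580.38
TC(1,955) = (38,700/1,955)×372 + (1,955/2)×19.6 = £26,522.89
Lots of 932 are cheaper by £1,942.51.

£1,942.51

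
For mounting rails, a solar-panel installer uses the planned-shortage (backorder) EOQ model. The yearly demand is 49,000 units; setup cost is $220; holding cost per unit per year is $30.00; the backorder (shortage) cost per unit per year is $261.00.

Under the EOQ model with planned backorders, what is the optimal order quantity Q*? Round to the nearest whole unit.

895 units

Q* = √(2DS/H) · √((H + b)/b)
   = √(2 × 49,000 × 220 / 30) · √((30 + 261) / 261)
   = 847.742 × 1.0559 ≈ 895.14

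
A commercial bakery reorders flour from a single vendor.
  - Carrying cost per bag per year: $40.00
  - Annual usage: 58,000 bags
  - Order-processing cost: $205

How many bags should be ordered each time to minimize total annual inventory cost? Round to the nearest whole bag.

771 bags

2DS/H = 2·58,000·205/40 = 594,500.00
EOQ = √594,500.00 ≈ 771.04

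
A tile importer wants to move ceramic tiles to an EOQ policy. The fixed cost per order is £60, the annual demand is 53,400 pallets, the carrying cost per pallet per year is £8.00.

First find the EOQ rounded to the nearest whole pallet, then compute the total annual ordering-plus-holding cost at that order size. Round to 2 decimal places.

EOQ = √(2DS/H) = √(2 × 53,400 × 60 / 8)
    = √(801,000.00) ≈ 894.99 → Q = 895 pallets
Ordering: D/Q × S = 53,400/895 × £60 = £3,579.89
Holding:  Q/2 × H = 895/2 × £8 = £3,580.00
Total = £3,579.89 + £3,580.00 = £7,159.89

£7,159.89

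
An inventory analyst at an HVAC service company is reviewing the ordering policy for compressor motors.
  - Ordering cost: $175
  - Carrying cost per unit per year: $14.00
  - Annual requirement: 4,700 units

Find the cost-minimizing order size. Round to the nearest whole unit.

343 units

Optimal lot size Q* = (2 × 4,700 × $175 / $14)^½ ≈ 342.78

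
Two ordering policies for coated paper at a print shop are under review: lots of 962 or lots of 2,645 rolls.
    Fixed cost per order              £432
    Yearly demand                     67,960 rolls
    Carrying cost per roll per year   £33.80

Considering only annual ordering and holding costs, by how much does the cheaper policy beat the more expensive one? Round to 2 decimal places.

£9,023.99

TC(Q) = (D/Q)S + (Q/2)H
TC(962) = (67,960/962)×432 + (962/2)×33.8 = £46,776.22
TC(2,645) = (67,960/2,645)×432 + (2,645/2)×33.8 = £55,800.21
Cheaper: Q = 962.  Difference = £9,023.99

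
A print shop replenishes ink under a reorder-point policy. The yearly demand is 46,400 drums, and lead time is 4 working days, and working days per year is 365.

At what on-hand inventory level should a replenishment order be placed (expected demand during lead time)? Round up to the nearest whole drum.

509 drums

Daily demand d = 46,400 / 365 = 127.123 drums/day
Demand during lead time = 127.123 × 4 = 508.49
Reorder point = 508.49 → round up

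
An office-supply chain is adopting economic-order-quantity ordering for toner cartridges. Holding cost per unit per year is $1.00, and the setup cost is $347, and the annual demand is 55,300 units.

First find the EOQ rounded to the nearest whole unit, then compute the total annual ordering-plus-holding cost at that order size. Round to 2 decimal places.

Optimal lot size Q* = (2 × 55,300 × $347 / $1)^½ ≈ 6,195.01 → Q = 6,195 units
Annual ordering cost = (D/Q)·S = (55,300/6,195) × 347 = $3,097.51
Annual holding cost  = (Q/2)·H = (6,195/2) × 1 = $3,097.50
Total = $3,097.51 + $3,097.50 = $6,195.01

$6,195.01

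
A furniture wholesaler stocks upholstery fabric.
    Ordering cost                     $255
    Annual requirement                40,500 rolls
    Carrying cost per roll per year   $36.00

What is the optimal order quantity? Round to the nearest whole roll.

2DS/H = 2·40,500·255/36 = 573,750.00
EOQ = √573,750.00 ≈ 757.46

757 rolls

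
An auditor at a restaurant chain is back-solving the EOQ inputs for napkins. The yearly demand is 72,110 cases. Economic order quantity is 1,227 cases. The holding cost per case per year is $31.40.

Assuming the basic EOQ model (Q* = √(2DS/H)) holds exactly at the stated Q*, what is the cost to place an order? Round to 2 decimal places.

EOQ relation: Q² = 2DS/H, so rearrange for the unknown.
S = Q²H / (2D) = 1,227² × 31.4 / (2 × 72,110) = 327.7882

$327.79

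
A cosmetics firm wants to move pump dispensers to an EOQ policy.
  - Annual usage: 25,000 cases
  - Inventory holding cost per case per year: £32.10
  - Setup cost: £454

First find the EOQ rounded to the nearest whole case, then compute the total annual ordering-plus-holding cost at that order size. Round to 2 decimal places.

Q* = √(2·D·S / H) = √(2·25,000·454 / 32.1) = √707,165.1 ≈ 840.93 → Q = 841 cases
Orders/yr = 25,000/841 = 29.727; ordering cost = 29.727 × £454 = £13,495.84
Average inventory = 841/2 = 420.5; holding cost = 420.5 × £32.1 = £13,498.05
Total = £13,495.84 + £13,498.05 = £26,993.89

£26,993.89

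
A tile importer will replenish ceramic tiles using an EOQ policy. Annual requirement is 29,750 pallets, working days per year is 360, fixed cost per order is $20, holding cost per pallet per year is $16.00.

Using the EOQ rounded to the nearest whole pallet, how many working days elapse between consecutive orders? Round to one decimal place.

Q* = √(2·D·S / H) = √(2·29,750·20 / 16) = √74,375.0 ≈ 272.72 → Q = 273 pallets
Cycle time = (working days × Q)/D = (360 × 273) / 29,750 = 3.304 days

3.3 days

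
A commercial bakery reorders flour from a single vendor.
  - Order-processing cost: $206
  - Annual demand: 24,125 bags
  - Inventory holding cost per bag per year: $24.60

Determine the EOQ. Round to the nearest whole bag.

636 bags

EOQ = √(2DS/H) = √(2 × 24,125 × 206 / 24.6)
    = √(404,044.72) ≈ 635.65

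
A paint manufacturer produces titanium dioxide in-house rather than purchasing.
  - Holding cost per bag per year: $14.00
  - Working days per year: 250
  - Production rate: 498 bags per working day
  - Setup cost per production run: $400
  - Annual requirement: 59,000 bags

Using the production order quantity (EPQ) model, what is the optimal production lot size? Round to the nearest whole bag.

Daily demand d = 59,000/250 = 236.000; p = 498; 1 − d/p = 0.52610
EPQ = √(2DS / (H(1 − d/p)))
    = √(2 × 59,000 × 400 / (14 × 0.52610)) ≈ 2,531.46

2,531 bags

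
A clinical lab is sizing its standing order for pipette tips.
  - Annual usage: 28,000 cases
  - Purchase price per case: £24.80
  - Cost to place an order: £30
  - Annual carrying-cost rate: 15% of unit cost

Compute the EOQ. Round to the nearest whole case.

672 cases

H = i·C = 0.15 × £24.8 = £3.7200 per case-year
Optimal lot size Q* = (2 × 28,000 × £30 / £3.72)^½ ≈ 672.02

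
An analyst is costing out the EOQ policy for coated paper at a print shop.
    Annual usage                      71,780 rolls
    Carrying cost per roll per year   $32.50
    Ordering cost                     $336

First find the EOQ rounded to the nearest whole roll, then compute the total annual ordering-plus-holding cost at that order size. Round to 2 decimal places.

$39,593.88

2DS/H = 2·71,780·336/32.5 = 1,484,189.54
EOQ = √1,484,189.54 ≈ 1,218.27 → Q = 1,218 rolls
Annual ordering cost = (D/Q)·S = (71,780/1,218) × 336 = $19,801.38
Annual holding cost  = (Q/2)·H = (1,218/2) × 32.5 = $19,792.50
Total = $19,801.38 + $19,792.50 = $39,593.88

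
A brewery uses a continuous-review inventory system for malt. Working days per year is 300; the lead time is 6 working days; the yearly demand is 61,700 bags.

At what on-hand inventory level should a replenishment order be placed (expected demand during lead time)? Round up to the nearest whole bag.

1,234 bags

Daily demand d = 61,700 / 300 = 205.667 bags/day
Demand during lead time = 205.667 × 6 = 1,234.00
Reorder point = 1,234.00 → round up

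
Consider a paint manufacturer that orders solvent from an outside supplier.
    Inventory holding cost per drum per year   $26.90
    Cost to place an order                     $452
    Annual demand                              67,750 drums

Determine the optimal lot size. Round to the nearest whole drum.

2DS/H = 2·67,750·452/26.9 = 2,276,802.97
EOQ = √2,276,802.97 ≈ 1,508.91

1,509 drums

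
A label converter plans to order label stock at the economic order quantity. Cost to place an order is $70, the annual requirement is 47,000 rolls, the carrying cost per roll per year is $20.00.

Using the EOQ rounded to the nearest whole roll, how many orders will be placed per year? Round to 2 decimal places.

81.88 orders per year

EOQ = √(2DS/H) = √(2 × 47,000 × 70 / 20)
    = √(329,000.00) ≈ 573.59 → Q = 574
N = D/Q = 47,000/574 ≈ 81.882 orders/yr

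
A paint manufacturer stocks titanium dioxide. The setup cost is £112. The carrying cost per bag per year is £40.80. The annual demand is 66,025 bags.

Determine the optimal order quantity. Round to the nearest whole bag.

602 bags

2DS/H = 2·66,025·112/40.8 = 362,490.20
EOQ = √362,490.20 ≈ 602.07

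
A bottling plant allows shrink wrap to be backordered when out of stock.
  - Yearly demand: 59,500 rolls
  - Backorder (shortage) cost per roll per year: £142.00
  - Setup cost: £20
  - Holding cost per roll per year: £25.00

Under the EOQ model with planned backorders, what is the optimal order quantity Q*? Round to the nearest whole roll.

Q* = √(2DS/H) · √((H + b)/b)
   = √(2 × 59,500 × 20 / 25) · √((25 + 142) / 142)
   = 308.545 × 1.0845 ≈ 334.61

335 rolls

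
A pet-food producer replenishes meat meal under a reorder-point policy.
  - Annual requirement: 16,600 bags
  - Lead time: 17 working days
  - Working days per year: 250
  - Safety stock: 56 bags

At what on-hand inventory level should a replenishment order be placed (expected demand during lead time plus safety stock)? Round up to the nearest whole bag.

Daily demand d = 16,600 / 250 = 66.400 bags/day
Demand during lead time = 66.400 × 17 = 1,128.80
Reorder point = 1,128.80 + 56 = 1,184.80 → round up

1,185 bags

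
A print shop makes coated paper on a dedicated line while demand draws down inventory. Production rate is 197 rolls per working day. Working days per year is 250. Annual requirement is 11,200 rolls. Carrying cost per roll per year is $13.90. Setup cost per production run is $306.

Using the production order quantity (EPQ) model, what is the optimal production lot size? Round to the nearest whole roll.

799 rolls

d = 11,200/250 = 44.8000 rolls/day;  effective holding cost H(1 − d/p) = 13.9·(1 − 44.8000/197) = 10.73898
Q* = √(2DS / H_eff) = √(2·11,200·306 / 10.73898) ≈ 798.92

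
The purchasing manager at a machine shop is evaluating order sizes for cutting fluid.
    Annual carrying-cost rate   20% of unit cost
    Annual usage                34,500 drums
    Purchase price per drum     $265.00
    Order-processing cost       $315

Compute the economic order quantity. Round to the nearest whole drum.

Holding cost per drum per year: H = 20% × $265 = $53.0000
2DS/H = 2·34,500·315/53 = 410,094.34
EOQ = √410,094.34 ≈ 640.39

640 drums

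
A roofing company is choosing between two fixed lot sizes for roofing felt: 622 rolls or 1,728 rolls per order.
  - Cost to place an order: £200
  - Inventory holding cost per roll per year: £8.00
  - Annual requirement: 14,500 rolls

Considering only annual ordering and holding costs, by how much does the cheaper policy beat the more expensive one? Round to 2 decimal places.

£1,439.86

Annual cost at Q: ordering D·S/Q plus holding Q·H/2.
TC(622) = (14,500/622)×200 + (622/2)×8 = £7,150.38
TC(1,728) = (14,500/1,728)×200 + (1,728/2)×8 = £8,590.24
Cheaper: Q = 622.  Difference = £1,439.86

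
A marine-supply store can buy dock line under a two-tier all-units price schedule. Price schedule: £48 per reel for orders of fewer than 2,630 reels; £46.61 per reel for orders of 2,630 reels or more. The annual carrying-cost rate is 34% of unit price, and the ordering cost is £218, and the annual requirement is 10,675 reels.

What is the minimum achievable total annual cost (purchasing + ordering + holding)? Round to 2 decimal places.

£519,285.93

H₁ = 34%×£48 = £16.3200;  H₂ = 34%×£46.61 = £15.8474
EOQ₁ = √(2×10,675×218/16.3200) = 534.03  (< 2,630, feasible at tier 1)
EOQ₂ = √(2×10,675×218/15.8474) = 541.94  (< 2,630 → use Q = 2,630 at tier-2 price)
TC(tier 1 (EOQ₁), Q≈534.0) = £521,115.40
TC(tier 2, Q≈2,630.0) = £519,285.93
Minimum at tier 2: £519,285.93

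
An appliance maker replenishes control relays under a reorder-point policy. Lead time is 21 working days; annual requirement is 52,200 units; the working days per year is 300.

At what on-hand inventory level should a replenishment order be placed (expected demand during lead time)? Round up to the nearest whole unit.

3,654 units

Daily demand d = 52,200 / 300 = 174.000 units/day
Demand during lead time = 174.000 × 21 = 3,654.00
Reorder point = 3,654.00 → round up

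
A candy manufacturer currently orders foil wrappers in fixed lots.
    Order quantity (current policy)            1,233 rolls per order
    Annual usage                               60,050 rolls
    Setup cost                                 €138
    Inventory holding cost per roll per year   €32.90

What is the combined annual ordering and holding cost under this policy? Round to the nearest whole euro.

€27,004

Orders/yr = 60,050/1,233 = 48.702; ordering cost = 48.702 × €138 = €6,720.92
Average inventory = 1,233/2 = 616.5; holding cost = 616.5 × €32.9 = €20,282.85
Total = €6,720.92 + €20,282.85 = €27,003.77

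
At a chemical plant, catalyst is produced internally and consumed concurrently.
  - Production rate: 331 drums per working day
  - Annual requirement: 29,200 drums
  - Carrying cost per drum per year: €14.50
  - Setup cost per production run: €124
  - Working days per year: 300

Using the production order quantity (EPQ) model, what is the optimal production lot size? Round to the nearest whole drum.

841 drums

d = 29,200/300 = 97.3333 drums/day;  effective holding cost H(1 − d/p) = 14.5·(1 − 97.3333/331) = 10.23615
Q* = √(2DS / H_eff) = √(2·29,200·124 / 10.23615) ≈ 841.10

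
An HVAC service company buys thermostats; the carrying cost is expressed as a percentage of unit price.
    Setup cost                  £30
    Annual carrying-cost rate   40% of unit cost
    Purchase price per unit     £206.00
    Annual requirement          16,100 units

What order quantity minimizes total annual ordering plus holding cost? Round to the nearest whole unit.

Holding cost per unit per year: H = 40% × £206 = £82.4000
2DS/H = 2·16,100·30/82.4 = 11,723.30
EOQ = √11,723.30 ≈ 108.27

108 units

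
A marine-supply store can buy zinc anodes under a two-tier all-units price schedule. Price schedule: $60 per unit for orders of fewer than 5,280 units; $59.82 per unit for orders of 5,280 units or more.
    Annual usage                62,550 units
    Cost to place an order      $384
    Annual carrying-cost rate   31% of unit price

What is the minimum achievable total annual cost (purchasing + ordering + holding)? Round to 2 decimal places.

$3,782,891.71

H₁ = 31%×$60 = $18.6000;  H₂ = 31%×$59.82 = $18.5442
EOQ₁ = √(2×62,550×384/18.6000) = 1,607.08  (< 5,280, feasible at tier 1)
EOQ₂ = √(2×62,550×384/18.5442) = 1,609.50  (< 5,280 → use Q = 5,280 at tier-2 price)
TC(tier 1 (EOQ₁), Q≈1,607.1) = $3,782,891.71
TC(tier 2, Q≈5,280.0) = $3,795,246.78
Minimum at tier 1 (EOQ₁): $3,782,891.71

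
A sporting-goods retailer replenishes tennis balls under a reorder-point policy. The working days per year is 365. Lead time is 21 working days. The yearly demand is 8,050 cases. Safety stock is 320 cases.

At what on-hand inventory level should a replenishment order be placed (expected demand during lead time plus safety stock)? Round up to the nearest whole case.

Daily demand d = 8,050 / 365 = 22.055 cases/day
Demand during lead time = 22.055 × 21 = 463.15
Reorder point = 463.15 + 320 = 783.15 → round up

784 cases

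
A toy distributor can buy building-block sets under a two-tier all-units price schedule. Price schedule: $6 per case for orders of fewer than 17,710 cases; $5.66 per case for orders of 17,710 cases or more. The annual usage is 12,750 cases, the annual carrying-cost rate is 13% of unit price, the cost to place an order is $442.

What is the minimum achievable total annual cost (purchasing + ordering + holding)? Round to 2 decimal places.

$78,998.72

H₁ = 13%×$6 = $0.7800;  H₂ = 13%×$5.66 = $0.7358
EOQ₁ = √(2×12,750×442/0.7800) = 3,801.32  (< 17,710, feasible at tier 1)
EOQ₂ = √(2×12,750×442/0.7358) = 3,913.82  (< 17,710 → use Q = 17,710 at tier-2 price)
TC(tier 1 (EOQ₁), Q≈3,801.3) = $79,465.03
TC(tier 2, Q≈17,710.0) = $78,998.72
Minimum at tier 2: $78,998.72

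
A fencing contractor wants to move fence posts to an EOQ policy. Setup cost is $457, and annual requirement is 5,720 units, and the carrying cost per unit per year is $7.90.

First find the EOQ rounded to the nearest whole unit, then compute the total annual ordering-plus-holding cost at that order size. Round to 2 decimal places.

$6,426.65

EOQ = √(2DS/H) = √(2 × 5,720 × 457 / 7.9)
    = √(661,782.28) ≈ 813.50 → Q = 814 units
Annual ordering cost = (D/Q)·S = (5,720/814) × 457 = $3,211.35
Annual holding cost  = (Q/2)·H = (814/2) × 7.9 = $3,215.30
Total = $3,211.35 + $3,215.30 = $6,426.65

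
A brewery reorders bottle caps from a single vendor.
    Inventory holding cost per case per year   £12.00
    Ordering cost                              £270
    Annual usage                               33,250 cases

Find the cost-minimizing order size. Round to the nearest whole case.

1,223 cases

Q* = √(2·D·S / H) = √(2·33,250·270 / 12) = √1,496,250.0 ≈ 1,223.21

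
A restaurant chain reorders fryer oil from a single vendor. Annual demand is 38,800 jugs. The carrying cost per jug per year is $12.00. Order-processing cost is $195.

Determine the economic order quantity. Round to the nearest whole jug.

Optimal lot size Q* = (2 × 38,800 × $195 / $12)^½ ≈ 1,122.94

1,123 jugs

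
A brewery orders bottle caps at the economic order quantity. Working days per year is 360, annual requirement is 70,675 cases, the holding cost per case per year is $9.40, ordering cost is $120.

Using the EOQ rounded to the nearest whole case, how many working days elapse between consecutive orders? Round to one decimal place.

6.8 days

Q* = √(2·D·S / H) = √(2·70,675·120 / 9.4) = √1,804,468.1 ≈ 1,343.30 → Q = 1,343 cases
Cycle time = (working days × Q)/D = (360 × 1,343) / 70,675 = 6.841 days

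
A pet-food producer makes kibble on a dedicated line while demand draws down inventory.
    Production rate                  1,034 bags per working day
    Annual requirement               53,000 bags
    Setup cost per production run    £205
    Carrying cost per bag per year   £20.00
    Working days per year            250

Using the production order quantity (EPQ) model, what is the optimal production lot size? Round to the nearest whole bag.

Daily demand d = 53,000/250 = 212.000; p = 1034; 1 − d/p = 0.79497
EPQ = √(2DS / (H(1 − d/p)))
    = √(2 × 53,000 × 205 / (20 × 0.79497)) ≈ 1,169.07

1,169 bags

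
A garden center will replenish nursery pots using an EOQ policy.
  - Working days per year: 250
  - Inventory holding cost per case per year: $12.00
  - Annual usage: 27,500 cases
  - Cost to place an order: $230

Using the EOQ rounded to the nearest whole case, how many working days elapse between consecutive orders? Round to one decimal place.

9.3 days

Q* = √(2·D·S / H) = √(2·27,500·230 / 12) = √1,054,166.7 ≈ 1,026.73 → Q = 1,027 cases
T = Q/D × 250 days = 1,027/27,500 × 250 = 9.336 days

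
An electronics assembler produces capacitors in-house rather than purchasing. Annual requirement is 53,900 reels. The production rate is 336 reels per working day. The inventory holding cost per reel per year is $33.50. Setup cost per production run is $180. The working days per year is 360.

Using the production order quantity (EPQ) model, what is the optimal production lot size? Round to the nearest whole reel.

1,022 reels

d = 53,900/360 = 149.7222 reels/day;  effective holding cost H(1 − d/p) = 33.5·(1 − 149.7222/336) = 18.57234
Q* = √(2DS / H_eff) = √(2·53,900·180 / 18.57234) ≈ 1,022.14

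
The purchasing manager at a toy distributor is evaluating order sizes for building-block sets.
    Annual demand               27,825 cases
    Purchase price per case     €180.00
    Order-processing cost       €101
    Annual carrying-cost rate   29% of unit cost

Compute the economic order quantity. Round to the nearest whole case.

328 cases

H = i·C = 0.29 × €180 = €52.2000 per case-year
EOQ = √(2DS/H) = √(2 × 27,825 × 101 / 52.2)
    = √(107,675.29) ≈ 328.14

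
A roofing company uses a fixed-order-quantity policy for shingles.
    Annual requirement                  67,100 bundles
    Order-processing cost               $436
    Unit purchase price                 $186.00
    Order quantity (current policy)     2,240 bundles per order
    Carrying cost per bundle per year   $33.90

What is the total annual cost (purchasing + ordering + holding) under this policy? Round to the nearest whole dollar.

$12,531,629

Ordering: D/Q × S = 67,100/2,240 × $436 = $13,060.54
Holding:  Q/2 × H = 2,240/2 × $33.9 = $37,968.00
Purchase cost = D·C = 67,100 × 186 = $12,480,600.00
Total = $13,060.54 + $37,968.00 + $12,480,600.00 = $12,531,628.54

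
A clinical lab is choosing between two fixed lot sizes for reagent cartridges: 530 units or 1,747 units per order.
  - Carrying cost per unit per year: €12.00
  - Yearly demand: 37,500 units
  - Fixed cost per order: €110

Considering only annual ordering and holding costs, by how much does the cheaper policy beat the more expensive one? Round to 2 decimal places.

€1,880.17

For each Q, cost = (D/Q)·S + (Q/2)·H.
TC(530) = (37,500/530)×110 + (530/2)×12 = €10,963.02
TC(1,747) = (37,500/1,747)×110 + (1,747/2)×12 = €12,843.19
Lots of 530 are cheaper by €1,880.17.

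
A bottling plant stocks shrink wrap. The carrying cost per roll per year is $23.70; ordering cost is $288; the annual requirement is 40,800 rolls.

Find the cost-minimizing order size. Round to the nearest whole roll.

EOQ = √(2DS/H) = √(2 × 40,800 × 288 / 23.7)
    = √(991,594.94) ≈ 995.79

996 rolls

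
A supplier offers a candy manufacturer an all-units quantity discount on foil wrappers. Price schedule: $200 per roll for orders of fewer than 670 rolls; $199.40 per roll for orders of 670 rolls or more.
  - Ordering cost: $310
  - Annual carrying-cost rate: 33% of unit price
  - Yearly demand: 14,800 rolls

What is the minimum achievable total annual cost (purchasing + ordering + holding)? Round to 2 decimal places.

H₁ = 33%×$200 = $66.0000;  H₂ = 33%×$199.40 = $65.8020
EOQ₁ = √(2×14,800×310/66.0000) = 372.87  (< 670, feasible at tier 1)
EOQ₂ = √(2×14,800×310/65.8020) = 373.43  (< 670 → use Q = 670 at tier-2 price)
TC(tier 1 (EOQ₁), Q≈372.9) = $2,984,609.27
TC(tier 2, Q≈670.0) = $2,980,011.43
Minimum at tier 2: $2,980,011.43

$2,980,011.43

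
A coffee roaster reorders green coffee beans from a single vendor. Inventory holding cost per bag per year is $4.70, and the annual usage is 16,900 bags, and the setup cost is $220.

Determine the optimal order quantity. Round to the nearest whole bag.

2DS/H = 2·16,900·220/4.7 = 1,582,127.66
EOQ = √1,582,127.66 ≈ 1,257.83

1,258 bags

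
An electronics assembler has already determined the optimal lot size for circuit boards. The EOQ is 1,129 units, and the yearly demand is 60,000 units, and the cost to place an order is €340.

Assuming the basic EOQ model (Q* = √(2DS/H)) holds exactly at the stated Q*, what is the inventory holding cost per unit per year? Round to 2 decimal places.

€32.01

Since Q* = (2DS/H)^½, squaring gives Q*²·H = 2DS.
H = 2DS / Q² = 2 × 60,000 × 340 / 1,129² = 32.0090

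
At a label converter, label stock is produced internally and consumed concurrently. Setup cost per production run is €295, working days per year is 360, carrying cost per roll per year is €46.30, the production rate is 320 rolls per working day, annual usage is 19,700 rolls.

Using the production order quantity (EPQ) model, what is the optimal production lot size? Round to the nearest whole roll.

550 rolls

Daily demand d = 19,700/360 = 54.722; p = 320; 1 − d/p = 0.82899
EPQ = √(2DS / (H(1 − d/p)))
    = √(2 × 19,700 × 295 / (46.3 × 0.82899)) ≈ 550.29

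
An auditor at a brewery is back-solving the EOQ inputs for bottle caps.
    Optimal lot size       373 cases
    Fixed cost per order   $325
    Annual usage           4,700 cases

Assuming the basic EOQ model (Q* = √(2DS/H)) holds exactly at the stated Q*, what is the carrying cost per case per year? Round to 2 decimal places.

$21.96

Since Q* = (2DS/H)^½, squaring gives Q*²·H = 2DS.
H = 2DS / Q² = 2 × 4,700 × 325 / 373² = 21.9580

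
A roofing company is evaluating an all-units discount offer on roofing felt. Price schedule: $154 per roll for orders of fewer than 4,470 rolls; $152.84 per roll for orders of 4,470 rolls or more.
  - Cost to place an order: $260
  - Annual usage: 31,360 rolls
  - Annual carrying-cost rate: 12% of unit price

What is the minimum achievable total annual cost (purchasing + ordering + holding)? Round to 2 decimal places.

$4,835,878.16

H₁ = 12%×$154 = $18.4800;  H₂ = 12%×$152.84 = $18.3408
EOQ₁ = √(2×31,360×260/18.4800) = 939.37  (< 4,470, feasible at tier 1)
EOQ₂ = √(2×31,360×260/18.3408) = 942.93  (< 4,470 → use Q = 4,470 at tier-2 price)
TC(tier 1 (EOQ₁), Q≈939.4) = $4,846,799.64
TC(tier 2, Q≈4,470.0) = $4,835,878.16
Minimum at tier 2: $4,835,878.16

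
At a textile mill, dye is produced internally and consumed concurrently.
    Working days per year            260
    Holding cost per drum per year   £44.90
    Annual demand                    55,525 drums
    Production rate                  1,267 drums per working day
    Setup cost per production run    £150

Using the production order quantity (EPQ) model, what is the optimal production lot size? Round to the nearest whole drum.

d = 55,525/260 = 213.5577 drums/day;  effective holding cost H(1 − d/p) = 44.9·(1 − 213.5577/1267) = 37.33193
Q* = √(2DS / H_eff) = √(2·55,525·150 / 37.33193) ≈ 667.98

668 drums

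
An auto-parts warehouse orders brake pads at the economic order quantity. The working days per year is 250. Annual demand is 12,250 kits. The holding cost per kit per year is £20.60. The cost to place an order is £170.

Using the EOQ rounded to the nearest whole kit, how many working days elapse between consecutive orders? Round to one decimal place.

9.2 days

Q* = √(2·D·S / H) = √(2·12,250·170 / 20.6) = √202,184.5 ≈ 449.65 → Q = 450 kits
T = Q/D × 250 days = 450/12,250 × 250 = 9.184 days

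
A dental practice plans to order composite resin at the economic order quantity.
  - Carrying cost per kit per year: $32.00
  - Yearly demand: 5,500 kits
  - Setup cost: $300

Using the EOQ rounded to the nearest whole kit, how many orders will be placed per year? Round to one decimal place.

17.1 orders per year

2DS/H = 2·5,500·300/32 = 103,125.00
EOQ = √103,125.00 ≈ 321.13 → Q = 321
Orders per year = D/Q = 5,500 / 321 = 17.134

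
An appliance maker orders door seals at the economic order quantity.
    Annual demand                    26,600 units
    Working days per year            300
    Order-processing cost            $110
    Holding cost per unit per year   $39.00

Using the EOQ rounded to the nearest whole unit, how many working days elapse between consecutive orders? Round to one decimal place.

4.4 days

Optimal lot size Q* = (2 × 26,600 × $110 / $39)^½ ≈ 387.36 → Q = 387 units
T = Q/D × 300 days = 387/26,600 × 300 = 4.365 days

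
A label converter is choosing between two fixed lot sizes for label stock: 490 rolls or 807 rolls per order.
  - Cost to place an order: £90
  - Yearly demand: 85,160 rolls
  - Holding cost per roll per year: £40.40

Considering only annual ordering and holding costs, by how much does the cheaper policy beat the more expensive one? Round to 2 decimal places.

For each Q, cost = (D/Q)·S + (Q/2)·H.
TC(490) = (85,160/490)×90 + (490/2)×40.4 = £25,539.63
TC(807) = (85,160/807)×90 + (807/2)×40.4 = £25,798.80
Lots of 490 are cheaper by £259.17.

£259.17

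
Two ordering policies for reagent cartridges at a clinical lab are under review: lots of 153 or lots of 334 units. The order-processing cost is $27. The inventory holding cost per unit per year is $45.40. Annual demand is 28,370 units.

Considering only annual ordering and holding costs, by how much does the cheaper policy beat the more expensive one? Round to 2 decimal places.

For each Q, cost = (D/Q)·S + (Q/2)·H.
TC(153) = (28,370/153)×27 + (153/2)×45.4 = $8,479.57
TC(334) = (28,370/334)×27 + (334/2)×45.4 = $9,875.18
Cheaper: Q = 153.  Difference = $1,395.61

$1,395.61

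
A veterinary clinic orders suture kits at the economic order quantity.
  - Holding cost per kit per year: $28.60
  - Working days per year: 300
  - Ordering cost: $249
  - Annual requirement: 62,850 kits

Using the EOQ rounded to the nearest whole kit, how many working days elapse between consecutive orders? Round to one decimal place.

5.0 days

2DS/H = 2·62,850·249/28.6 = 1,094,381.12
EOQ = √1,094,381.12 ≈ 1,046.13 → Q = 1,046 kits
T = Q/D × 300 days = 1,046/62,850 × 300 = 4.993 days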